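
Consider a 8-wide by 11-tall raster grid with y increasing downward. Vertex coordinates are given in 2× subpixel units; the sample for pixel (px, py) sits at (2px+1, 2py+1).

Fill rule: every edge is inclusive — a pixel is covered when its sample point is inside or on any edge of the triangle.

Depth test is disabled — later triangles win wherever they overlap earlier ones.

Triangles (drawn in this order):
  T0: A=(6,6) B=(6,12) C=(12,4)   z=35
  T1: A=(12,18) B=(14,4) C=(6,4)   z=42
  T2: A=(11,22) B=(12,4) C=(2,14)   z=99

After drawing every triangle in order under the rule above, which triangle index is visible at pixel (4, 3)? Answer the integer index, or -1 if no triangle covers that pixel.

T0:
  2·area = 36  (B↔C swapped to make it positive)
  edge (6, 6)→(12, 4): d=(6,-2) inclusive
  edge (12, 4)→(6, 12): d=(-6,8) inclusive
  edge (6, 12)→(6, 6): d=(0,-6) inclusive
    (7,1)@(15, 3): e=[0,-18,54] → ·  [on edge]
    (4,2)@(9, 5): e=[0,18,18] → █  [on edge]
    (5,2)@(11, 5): e=[4,2,30] → █
    (6,2)@(13, 5): e=[8,-14,42] → ·
    (1,3)@(3, 7): e=[0,54,-18] → ·  [on edge]
    (3,3)@(7, 7): e=[8,22,6] → █
    (5,3)@(11, 7): e=[16,-10,30] → ·
    (3,4)@(7, 9): e=[20,10,6] → █
    (4,4)@(9, 9): e=[24,-6,18] → ·
    (3,5)@(7, 11): e=[32,-2,6] → ·
  covered (5 px):
    · · · · · · · ·
    · · · · · · · ·
    · · · · █ █ · ·
    · · · █ █ · · ·
    · · · █ · · · ·
    · · · · · · · ·
    · · · · · · · ·
    · · · · · · · ·
    · · · · · · · ·
    · · · · · · · ·
    · · · · · · · ·
T1:
  2·area = 112  (B↔C swapped to make it positive)
  edge (12, 18)→(6, 4): d=(-6,-14) inclusive
  edge (6, 4)→(14, 4): d=(8,0) inclusive
  edge (14, 4)→(12, 18): d=(-2,14) inclusive
    (3,2)@(7, 5): e=[8,8,96] → █
    (4,2)@(9, 5): e=[36,8,68] → █
    (5,2)@(11, 5): e=[64,8,40] → █
    (6,2)@(13, 5): e=[92,8,12] → █
    (7,2)@(15, 5): e=[120,8,-16] → ·
    (3,3)@(7, 7): e=[-4,24,92] → ·
    (4,3)@(9, 7): e=[24,24,64] → █
    (7,3)@(15, 7): e=[108,24,-20] → ·
    (4,4)@(9, 9): e=[12,40,60] → █
    (7,4)@(15, 9): e=[96,40,-24] → ·
    (4,5)@(9, 11): e=[0,56,56] → █  [on edge]
    (6,5)@(13, 11): e=[56,56,0] → █  [on edge]
  covered (15 px):
    · · · · · · · ·
    · · · · · · · ·
    · · · █ █ █ █ ·
    · · · · █ █ █ ·
    · · · · █ █ █ ·
    · · · · █ █ █ ·
    · · · · · █ · ·
    · · · · · █ · ·
    · · · · · · · ·
    · · · · · · · ·
    · · · · · · · ·
T2:
  2·area = 170  (B↔C swapped to make it positive)
  edge (11, 22)→(2, 14): d=(-9,-8) inclusive
  edge (2, 14)→(12, 4): d=(10,-10) inclusive
  edge (12, 4)→(11, 22): d=(-1,18) inclusive
    (7,0)@(15, 1): e=[221,0,-51] → ·  [on edge]
    (6,1)@(13, 3): e=[187,0,-17] → ·  [on edge]
    (5,2)@(11, 5): e=[153,0,17] → █  [on edge]
    (6,2)@(13, 5): e=[169,20,-19] → ·
    (4,3)@(9, 7): e=[119,0,51] → █  [on edge]
    (6,3)@(13, 7): e=[151,40,-21] → ·
    (3,4)@(7, 9): e=[85,0,85] → █  [on edge]
    (6,4)@(13, 9): e=[133,60,-23] → ·
    (2,5)@(5, 11): e=[51,0,119] → █  [on edge]
    (6,5)@(13, 11): e=[115,80,-25] → ·
    (1,6)@(3, 13): e=[17,0,153] → █  [on edge]
    (6,6)@(13, 13): e=[97,100,-27] → ·
    (0,7)@(1, 15): e=[-17,0,187] → ·  [on edge]
  covered (25 px):
    · · · · · · · ·
    · · · · · · · ·
    · · · · · █ · ·
    · · · · █ █ · ·
    · · · █ █ █ · ·
    · · █ █ █ █ · ·
    · █ █ █ █ █ · ·
    · · █ █ █ █ · ·
    · · · █ █ █ · ·
    · · · · █ █ · ·
    · · · · · █ · ·

Z-buffer (winner per pixel, '.' = empty):
  . . . . . . . .
  . . . . . . . .
  . . . 1 1 2 1 .
  . . . 0 2 2 1 .
  . . . 2 2 2 1 .
  . . 2 2 2 2 1 .
  . 2 2 2 2 2 . .
  . . 2 2 2 2 . .
  . . . 2 2 2 . .
  . . . . 2 2 . .
  . . . . . 2 . .

Result: 2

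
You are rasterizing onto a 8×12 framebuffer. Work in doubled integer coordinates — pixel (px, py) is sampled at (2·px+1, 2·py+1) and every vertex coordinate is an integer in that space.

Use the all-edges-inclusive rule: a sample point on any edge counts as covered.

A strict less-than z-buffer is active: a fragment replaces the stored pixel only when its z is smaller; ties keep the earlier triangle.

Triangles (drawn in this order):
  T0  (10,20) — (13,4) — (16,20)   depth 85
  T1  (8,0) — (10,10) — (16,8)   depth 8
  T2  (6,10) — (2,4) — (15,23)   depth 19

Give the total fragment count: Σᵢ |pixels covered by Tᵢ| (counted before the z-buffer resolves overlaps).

T0:
  2·area = 96
  edge (10, 20)→(13, 4): d=(3,-16) inclusive
  edge (13, 4)→(16, 20): d=(3,16) inclusive
  edge (16, 20)→(10, 20): d=(-6,0) inclusive
    (6,2)@(13, 5): e=[3,3,90] → X
    (7,2)@(15, 5): e=[35,-29,90] → .
    (6,3)@(13, 7): e=[9,9,78] → X
    (7,3)@(15, 7): e=[41,-23,78] → .
    (6,4)@(13, 9): e=[15,15,66] → X
    (7,4)@(15, 9): e=[47,-17,66] → .
    (6,5)@(13, 11): e=[21,21,54] → X
    (7,5)@(15, 11): e=[53,-11,54] → .
    (6,6)@(13, 13): e=[27,27,42] → X
    (7,6)@(15, 13): e=[59,-5,42] → .
    (5,7)@(11, 15): e=[1,65,30] → X
    (7,7)@(15, 15): e=[65,1,30] → X
  covered (14 px):
    . . . . . . . .
    . . . . . . . .
    . . . . . . X .
    . . . . . . X .
    . . . . . . X .
    . . . . . . X .
    . . . . . . X .
    . . . . . X X X
    . . . . . X X X
    . . . . . X X X
    . . . . . . . .
    . . . . . . . .
T1:
  2·area = 64  (B↔C swapped to make it positive)
  edge (8, 0)→(16, 8): d=(8,8) inclusive
  edge (16, 8)→(10, 10): d=(-6,2) inclusive
  edge (10, 10)→(8, 0): d=(-2,-10) inclusive
    (4,0)@(9, 1): e=[0,56,8] → X  [on edge]
    (5,0)@(11, 1): e=[-16,52,28] → .
    (4,1)@(9, 3): e=[16,44,4] → X
    (5,1)@(11, 3): e=[0,40,24] → X  [on edge]
    (6,1)@(13, 3): e=[-16,36,44] → .
    (4,2)@(9, 5): e=[32,32,0] → X  [on edge]
    (6,2)@(13, 5): e=[0,24,40] → X  [on edge]
    (7,2)@(15, 5): e=[-16,20,60] → .
    (4,3)@(9, 7): e=[48,20,-4] → .
    (5,3)@(11, 7): e=[32,16,16] → X
    (7,3)@(15, 7): e=[0,8,56] → X  [on edge]
    (5,4)@(11, 9): e=[48,4,12] → X
    (6,4)@(13, 9): e=[32,0,32] → X  [on edge]
    (3,5)@(7, 11): e=[96,0,-32] → .  [on edge]
    (0,6)@(1, 13): e=[160,0,-96] → .  [on edge]
    (5,7)@(11, 15): e=[96,-32,0] → .  [on edge]
  covered (11 px):
    . . . . X . . .
    . . . . X X . .
    . . . . X X X .
    . . . . . X X X
    . . . . . X X .
    . . . . . . . .
    . . . . . . . .
    . . . . . . . .
    . . . . . . . .
    . . . . . . . .
    . . . . . . . .
    . . . . . . . .
T2:
  2·area = 2
  edge (6, 10)→(2, 4): d=(-4,-6) inclusive
  edge (2, 4)→(15, 23): d=(13,19) inclusive
  edge (15, 23)→(6, 10): d=(-9,-13) inclusive
    (7,11)@(15, 23): e=[2,0,0] → X  [on edge]
  covered (1 px):
    . . . . . . . .
    . . . . . . . .
    . . . . . . . .
    . . . . . . . .
    . . . . . . . .
    . . . . . . . .
    . . . . . . . .
    . . . . . . . .
    . . . . . . . .
    . . . . . . . .
    . . . . . . . .
    . . . . . . . X

Final: 26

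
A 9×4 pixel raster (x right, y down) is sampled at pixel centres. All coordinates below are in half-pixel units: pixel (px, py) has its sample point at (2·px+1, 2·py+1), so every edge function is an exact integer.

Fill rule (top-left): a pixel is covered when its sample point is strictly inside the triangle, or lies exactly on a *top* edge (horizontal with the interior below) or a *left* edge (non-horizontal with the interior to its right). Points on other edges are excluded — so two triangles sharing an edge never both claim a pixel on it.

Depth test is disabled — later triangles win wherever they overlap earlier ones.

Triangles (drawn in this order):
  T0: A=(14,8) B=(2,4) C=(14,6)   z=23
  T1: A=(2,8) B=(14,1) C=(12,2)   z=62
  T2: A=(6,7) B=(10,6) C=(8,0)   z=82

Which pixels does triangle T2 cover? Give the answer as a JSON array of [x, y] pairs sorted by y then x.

T0:
  2·area = 24
  edge (14, 8)→(2, 4): d=(-12,-4) top-left  bias=+0
  edge (2, 4)→(14, 6): d=(12,2) right/bottom  bias=-1
  edge (14, 6)→(14, 8): d=(0,2) right/bottom  bias=-1
    (2,2)@(5, 5): e=[0,6,18] → X  [on edge]
    (3,2)@(7, 5): e=[8,2,14] → X
    (4,2)@(9, 5): e=[16,-2,10] → .
    (2,3)@(5, 7): e=[-24,30,18] → .
    (3,3)@(7, 7): e=[-16,26,14] → .
    (5,3)@(11, 7): e=[0,18,6] → X  [on edge]
    (6,3)@(13, 7): e=[8,14,2] → X
    (7,3)@(15, 7): e=[16,10,-2] → .
  covered (4 px):
    . . . . . . . . .
    . . . . . . . . .
    . . X X . . . . .
    . . . . . X X . .
T1:
  2·area = 2  (B↔C swapped to make it positive)
  edge (2, 8)→(12, 2): d=(10,-6) top-left  bias=+0
  edge (12, 2)→(14, 1): d=(2,-1) top-left  bias=+0
  edge (14, 1)→(2, 8): d=(-12,7) right/bottom  bias=-1
    (3,2)@(7, 5): e=[0,1,1] → X  [on edge]
    (4,2)@(9, 5): e=[12,3,-13] → .
    (3,3)@(7, 7): e=[20,5,-23] → .
  covered (1 px):
    . . . . . . . . .
    . . . . . . . . .
    . . . X . . . . .
    . . . . . . . . .
T2:
  2·area = 26  (B↔C swapped to make it positive)
  edge (6, 7)→(8, 0): d=(2,-7) top-left  bias=+0
  edge (8, 0)→(10, 6): d=(2,6) right/bottom  bias=-1
  edge (10, 6)→(6, 7): d=(-4,1) right/bottom  bias=-1
    (4,1)@(9, 3): e=[13,0,13] → .  [on edge]
    (3,2)@(7, 5): e=[3,16,7] → X
    (4,2)@(9, 5): e=[17,4,5] → X
    (5,2)@(11, 5): e=[31,-8,3] → .
    (3,3)@(7, 7): e=[7,20,-1] → .
    (4,3)@(9, 7): e=[21,8,-3] → .
  covered (2 px):
    . . . . . . . . .
    . . . . . . . . .
    . . . X X . . . .
    . . . . . . . . .

Final: [[3,2],[4,2]]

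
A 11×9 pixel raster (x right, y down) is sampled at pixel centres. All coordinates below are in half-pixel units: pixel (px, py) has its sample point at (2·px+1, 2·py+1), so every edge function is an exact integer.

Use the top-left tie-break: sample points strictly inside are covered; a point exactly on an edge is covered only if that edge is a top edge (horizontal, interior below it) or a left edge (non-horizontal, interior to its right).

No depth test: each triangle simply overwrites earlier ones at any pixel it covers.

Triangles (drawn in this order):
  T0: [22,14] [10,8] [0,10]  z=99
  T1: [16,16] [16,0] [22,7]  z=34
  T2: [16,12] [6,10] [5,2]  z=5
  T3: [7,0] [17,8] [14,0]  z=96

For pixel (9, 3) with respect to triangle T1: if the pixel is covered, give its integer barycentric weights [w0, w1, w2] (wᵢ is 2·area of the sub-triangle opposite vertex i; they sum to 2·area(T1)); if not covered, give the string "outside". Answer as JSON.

T0:
  2·area = 84  (B↔C swapped to make it positive)
  edge (22, 14)→(0, 10): d=(-22,-4) top-left  bias=+0
  edge (0, 10)→(10, 8): d=(10,-2) top-left  bias=+0
  edge (10, 8)→(22, 14): d=(12,6) right/bottom  bias=-1
    (7,3)@(15, 7): e=[126,0,-42] → ·  [on edge]
    (2,4)@(5, 9): e=[42,0,42] → #  [on edge]
    (3,4)@(7, 9): e=[50,4,30] → #
    (4,4)@(9, 9): e=[58,8,18] → #
    (5,4)@(11, 9): e=[66,12,6] → #
    (6,4)@(13, 9): e=[74,16,-6] → ·
    (2,5)@(5, 11): e=[-2,20,66] → ·
    (3,5)@(7, 11): e=[6,24,54] → #
    (6,5)@(13, 11): e=[30,36,18] → #
    (7,5)@(15, 11): e=[38,40,6] → #
    (8,5)@(17, 11): e=[46,44,-6] → ·
    (3,6)@(7, 13): e=[-38,44,78] → ·
  covered (11 px):
    · · · · · · · · · · ·
    · · · · · · · · · · ·
    · · · · · · · · · · ·
    · · · · · · · · · · ·
    · · # # # # · · · · ·
    · · · # # # # # · · ·
    · · · · · · · · # # ·
    · · · · · · · · · · ·
    · · · · · · · · · · ·
T1:
  2·area = 96
  edge (16, 16)→(16, 0): d=(0,-16) top-left  bias=+0
  edge (16, 0)→(22, 7): d=(6,7) right/bottom  bias=-1
  edge (22, 7)→(16, 16): d=(-6,9) right/bottom  bias=-1
    (8,1)@(17, 3): e=[16,11,69] → #
    (9,1)@(19, 3): e=[48,-3,51] → ·
    (8,2)@(17, 5): e=[16,23,57] → #
    (9,2)@(19, 5): e=[48,9,39] → #
    (10,2)@(21, 5): e=[80,-5,21] → ·
    (8,3)@(17, 7): e=[16,35,45] → #
    (10,3)@(21, 7): e=[80,7,9] → #
    (8,4)@(17, 9): e=[16,47,33] → #
    (10,4)@(21, 9): e=[80,19,-3] → ·
    (8,5)@(17, 11): e=[16,59,21] → #
    (10,5)@(21, 11): e=[80,31,-15] → ·
    (8,6)@(17, 13): e=[16,71,9] → #
  covered (11 px):
    · · · · · · · · · · ·
    · · · · · · · · # · ·
    · · · · · · · · # # ·
    · · · · · · · · # # #
    · · · · · · · · # # ·
    · · · · · · · · # # ·
    · · · · · · · · # · ·
    · · · · · · · · · · ·
    · · · · · · · · · · ·
T2:
  2·area = 78
  edge (16, 12)→(6, 10): d=(-10,-2) top-left  bias=+0
  edge (6, 10)→(5, 2): d=(-1,-8) top-left  bias=+0
  edge (5, 2)→(16, 12): d=(11,10) right/bottom  bias=-1
    (3,2)@(7, 5): e=[52,13,13] → #
    (4,2)@(9, 5): e=[56,29,-7] → ·
    (3,3)@(7, 7): e=[32,11,35] → #
    (4,3)@(9, 7): e=[36,27,15] → #
    (5,3)@(11, 7): e=[40,43,-5] → ·
    (0,4)@(1, 9): e=[0,-39,117] → ·  [on edge]
    (3,4)@(7, 9): e=[12,9,57] → #
    (5,4)@(11, 9): e=[20,41,17] → #
    (6,4)@(13, 9): e=[24,57,-3] → ·
    (3,5)@(7, 11): e=[-8,7,79] → ·
    (4,5)@(9, 11): e=[-4,23,59] → ·
    (5,5)@(11, 11): e=[0,39,39] → #  [on edge]
    (10,6)@(21, 13): e=[0,117,-39] → ·  [on edge]
  covered (8 px):
    · · · · · · · · · · ·
    · · · · · · · · · · ·
    · · · # · · · · · · ·
    · · · # # · · · · · ·
    · · · # # # · · · · ·
    · · · · · # # · · · ·
    · · · · · · · · · · ·
    · · · · · · · · · · ·
    · · · · · · · · · · ·
T3:
  2·area = 56  (B↔C swapped to make it positive)
  edge (7, 0)→(14, 0): d=(7,0) top-left  bias=+0
  edge (14, 0)→(17, 8): d=(3,8) right/bottom  bias=-1
  edge (17, 8)→(7, 0): d=(-10,-8) top-left  bias=+0
    (4,0)@(9, 1): e=[7,43,6] → #
    (5,0)@(11, 1): e=[7,27,22] → #
    (6,0)@(13, 1): e=[7,11,38] → #
    (7,0)@(15, 1): e=[7,-5,54] → ·
    (4,1)@(9, 3): e=[21,49,-14] → ·
    (5,1)@(11, 3): e=[21,33,2] → #
    (7,1)@(15, 3): e=[21,1,34] → #
    (8,1)@(17, 3): e=[21,-15,50] → ·
    (5,2)@(11, 5): e=[35,39,-18] → ·
    (6,2)@(13, 5): e=[35,23,-2] → ·
    (7,2)@(15, 5): e=[35,7,14] → #
    (8,2)@(17, 5): e=[35,-9,30] → ·
  covered (7 px):
    · · · · # # # · · · ·
    · · · · · # # # · · ·
    · · · · · · · # · · ·
    · · · · · · · · · · ·
    · · · · · · · · · · ·
    · · · · · · · · · · ·
    · · · · · · · · · · ·
    · · · · · · · · · · ·
    · · · · · · · · · · ·

Answer: [21,27,48]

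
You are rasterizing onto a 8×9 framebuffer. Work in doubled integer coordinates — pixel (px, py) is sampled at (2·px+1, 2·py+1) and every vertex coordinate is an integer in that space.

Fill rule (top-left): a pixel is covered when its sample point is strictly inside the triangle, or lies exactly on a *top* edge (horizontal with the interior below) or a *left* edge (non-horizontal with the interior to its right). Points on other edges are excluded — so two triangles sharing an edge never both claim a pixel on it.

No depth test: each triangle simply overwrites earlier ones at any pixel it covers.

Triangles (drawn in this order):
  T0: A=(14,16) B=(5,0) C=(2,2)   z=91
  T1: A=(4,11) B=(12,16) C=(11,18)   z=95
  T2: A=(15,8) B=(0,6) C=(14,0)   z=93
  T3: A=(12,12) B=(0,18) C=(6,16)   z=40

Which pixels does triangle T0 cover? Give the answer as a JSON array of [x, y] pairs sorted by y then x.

T0:
  2·area = 66  (B↔C swapped to make it positive)
  edge (14, 16)→(2, 2): d=(-12,-14) top-left  bias=+0
  edge (2, 2)→(5, 0): d=(3,-2) top-left  bias=+0
  edge (5, 0)→(14, 16): d=(9,16) right/bottom  bias=-1
    (2,0)@(5, 1): e=[54,3,9] → #
    (3,0)@(7, 1): e=[82,7,-23] → ·
    (1,1)@(3, 3): e=[2,5,59] → #
    (3,1)@(7, 3): e=[58,13,-5] → ·
    (1,2)@(3, 5): e=[-22,11,77] → ·
    (2,2)@(5, 5): e=[6,15,45] → #
    (3,2)@(7, 5): e=[34,19,13] → #
    (4,2)@(9, 5): e=[62,23,-19] → ·
    (2,3)@(5, 7): e=[-18,21,63] → ·
    (3,3)@(7, 7): e=[10,25,31] → #
    (4,3)@(9, 7): e=[38,29,-1] → ·
    (3,4)@(7, 9): e=[-14,31,49] → ·
  covered (8 px):
    · · # · · · · ·
    · # # · · · · ·
    · · # # · · · ·
    · · · # · · · ·
    · · · · # · · ·
    · · · · · # · ·
    · · · · · · · ·
    · · · · · · · ·
    · · · · · · · ·
T1:
  2·area = 21
  edge (4, 11)→(12, 16): d=(8,5) right/bottom  bias=-1
  edge (12, 16)→(11, 18): d=(-1,2) right/bottom  bias=-1
  edge (11, 18)→(4, 11): d=(-7,-7) top-left  bias=+0
    (3,6)@(7, 13): e=[1,13,7] → #
    (4,6)@(9, 13): e=[-9,9,21] → ·
    (3,7)@(7, 15): e=[17,11,-7] → ·
    (4,7)@(9, 15): e=[7,7,7] → #
    (5,7)@(11, 15): e=[-3,3,21] → ·
    (4,8)@(9, 17): e=[23,5,-7] → ·
    (5,8)@(11, 17): e=[13,1,7] → #
    (6,8)@(13, 17): e=[3,-3,21] → ·
  covered (3 px):
    · · · · · · · ·
    · · · · · · · ·
    · · · · · · · ·
    · · · · · · · ·
    · · · · · · · ·
    · · · · · · · ·
    · · · # · · · ·
    · · · · # · · ·
    · · · · · # · ·
T2:
  2·area = 118
  edge (15, 8)→(0, 6): d=(-15,-2) top-left  bias=+0
  edge (0, 6)→(14, 0): d=(14,-6) top-left  bias=+0
  edge (14, 0)→(15, 8): d=(1,8) right/bottom  bias=-1
    (6,0)@(13, 1): e=[101,8,9] → #
    (7,0)@(15, 1): e=[105,20,-7] → ·
    (3,1)@(7, 3): e=[59,0,59] → #  [on edge]
    (4,1)@(9, 3): e=[63,12,43] → #
    (5,1)@(11, 3): e=[67,24,27] → #
    (7,1)@(15, 3): e=[75,48,-5] → ·
    (1,2)@(3, 5): e=[21,4,93] → #
    (2,2)@(5, 5): e=[25,16,77] → #
    (7,2)@(15, 5): e=[45,76,-3] → ·
    (1,3)@(3, 7): e=[-9,32,95] → ·
    (2,3)@(5, 7): e=[-5,44,79] → ·
    (3,3)@(7, 7): e=[-1,56,63] → ·
  covered (14 px):
    · · · · · · # ·
    · · · # # # # ·
    · # # # # # # ·
    · · · · # # # ·
    · · · · · · · ·
    · · · · · · · ·
    · · · · · · · ·
    · · · · · · · ·
    · · · · · · · ·
T3:
  2·area = 12  (B↔C swapped to make it positive)
  edge (12, 12)→(6, 16): d=(-6,4) right/bottom  bias=-1
  edge (6, 16)→(0, 18): d=(-6,2) right/bottom  bias=-1
  edge (0, 18)→(12, 12): d=(12,-6) top-left  bias=+0
    (7,6)@(15, 13): e=[-18,0,30] → ·  [on edge]
    (3,7)@(7, 15): e=[2,4,6] → #
    (4,7)@(9, 15): e=[-6,0,18] → ·  [on edge]
    (1,8)@(3, 17): e=[6,0,6] → ·  [on edge]
    (3,8)@(7, 17): e=[-10,-8,30] → ·
  covered (1 px):
    · · · · · · · ·
    · · · · · · · ·
    · · · · · · · ·
    · · · · · · · ·
    · · · · · · · ·
    · · · · · · · ·
    · · · · · · · ·
    · · · # · · · ·
    · · · · · · · ·

Result: [[2,0],[1,1],[2,1],[2,2],[3,2],[3,3],[4,4],[5,5]]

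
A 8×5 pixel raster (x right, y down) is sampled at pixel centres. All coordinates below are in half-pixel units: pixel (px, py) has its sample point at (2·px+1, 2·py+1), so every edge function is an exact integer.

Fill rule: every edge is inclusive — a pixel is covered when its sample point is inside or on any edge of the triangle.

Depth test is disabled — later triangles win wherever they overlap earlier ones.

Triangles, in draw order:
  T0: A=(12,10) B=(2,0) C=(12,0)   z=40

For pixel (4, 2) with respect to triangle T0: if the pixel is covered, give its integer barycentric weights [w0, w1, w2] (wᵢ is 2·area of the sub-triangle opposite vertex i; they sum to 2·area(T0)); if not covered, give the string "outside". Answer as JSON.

T0:
  2·area = 100
  edge (12, 10)→(2, 0): d=(-10,-10) inclusive
  edge (2, 0)→(12, 0): d=(10,0) inclusive
  edge (12, 0)→(12, 10): d=(0,10) inclusive
    (1,0)@(3, 1): e=[0,10,90] → █  [on edge]
    (2,0)@(5, 1): e=[20,10,70] → █
    (3,0)@(7, 1): e=[40,10,50] → █
    (4,0)@(9, 1): e=[60,10,30] → █
    (5,0)@(11, 1): e=[80,10,10] → █
    (6,0)@(13, 1): e=[100,10,-10] → ·
    (1,1)@(3, 3): e=[-20,30,90] → ·
    (2,1)@(5, 3): e=[0,30,70] → █  [on edge]
    (6,1)@(13, 3): e=[80,30,-10] → ·
    (2,2)@(5, 5): e=[-20,50,70] → ·
    (3,2)@(7, 5): e=[0,50,50] → █  [on edge]
    (6,2)@(13, 5): e=[60,50,-10] → ·
    (4,3)@(9, 7): e=[0,70,30] → █  [on edge]
    (5,4)@(11, 9): e=[0,90,10] → █  [on edge]
  covered (15 px):
    · █ █ █ █ █ · ·
    · · █ █ █ █ · ·
    · · · █ █ █ · ·
    · · · · █ █ · ·
    · · · · · █ · ·

Answer: [50,30,20]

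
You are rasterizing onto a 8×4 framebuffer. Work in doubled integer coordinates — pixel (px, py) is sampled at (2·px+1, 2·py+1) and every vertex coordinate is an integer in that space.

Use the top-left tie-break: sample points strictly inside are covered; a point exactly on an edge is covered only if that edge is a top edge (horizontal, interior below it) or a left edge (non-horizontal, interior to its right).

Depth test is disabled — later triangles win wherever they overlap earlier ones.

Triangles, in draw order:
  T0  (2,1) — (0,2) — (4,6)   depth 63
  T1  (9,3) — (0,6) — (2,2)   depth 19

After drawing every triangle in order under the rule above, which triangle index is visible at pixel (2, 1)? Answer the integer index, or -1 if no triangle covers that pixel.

T0:
  2·area = 12  (B↔C swapped to make it positive)
  edge (2, 1)→(4, 6): d=(2,5) right/bottom  bias=-1
  edge (4, 6)→(0, 2): d=(-4,-4) top-left  bias=+0
  edge (0, 2)→(2, 1): d=(2,-1) top-left  bias=+0
    (0,1)@(1, 3): e=[9,0,3] → █  [on edge]
    (1,1)@(3, 3): e=[-1,8,5] → ·
    (0,2)@(1, 5): e=[13,-8,7] → ·
    (1,2)@(3, 5): e=[3,0,9] → █  [on edge]
    (2,2)@(5, 5): e=[-7,8,11] → ·
    (1,3)@(3, 7): e=[7,-8,13] → ·
    (2,3)@(5, 7): e=[-3,0,15] → ·  [on edge]
  covered (2 px):
    · · · · · · · ·
    █ · · · · · · ·
    · █ · · · · · ·
    · · · · · · · ·
T1:
  2·area = 30
  edge (9, 3)→(0, 6): d=(-9,3) right/bottom  bias=-1
  edge (0, 6)→(2, 2): d=(2,-4) top-left  bias=+0
  edge (2, 2)→(9, 3): d=(7,1) right/bottom  bias=-1
    (7,0)@(15, 1): e=[0,50,-20] → ·  [on edge]
    (1,1)@(3, 3): e=[18,6,6] → █
    (2,1)@(5, 3): e=[12,14,4] → █
    (3,1)@(7, 3): e=[6,22,2] → █
    (4,1)@(9, 3): e=[0,30,0] → ·  [on edge]
    (0,2)@(1, 5): e=[6,2,22] → █
    (1,2)@(3, 5): e=[0,10,20] → ·  [on edge]
    (2,2)@(5, 5): e=[-6,18,18] → ·
    (3,2)@(7, 5): e=[-12,26,16] → ·
    (0,3)@(1, 7): e=[-12,6,36] → ·
  covered (4 px):
    · · · · · · · ·
    · █ █ █ · · · ·
    █ · · · · · · ·
    · · · · · · · ·

Z-buffer (winner per pixel, '.' = empty):
  . . . . . . . .
  0 1 1 1 . . . .
  1 0 . . . . . .
  . . . . . . . .

Final: 1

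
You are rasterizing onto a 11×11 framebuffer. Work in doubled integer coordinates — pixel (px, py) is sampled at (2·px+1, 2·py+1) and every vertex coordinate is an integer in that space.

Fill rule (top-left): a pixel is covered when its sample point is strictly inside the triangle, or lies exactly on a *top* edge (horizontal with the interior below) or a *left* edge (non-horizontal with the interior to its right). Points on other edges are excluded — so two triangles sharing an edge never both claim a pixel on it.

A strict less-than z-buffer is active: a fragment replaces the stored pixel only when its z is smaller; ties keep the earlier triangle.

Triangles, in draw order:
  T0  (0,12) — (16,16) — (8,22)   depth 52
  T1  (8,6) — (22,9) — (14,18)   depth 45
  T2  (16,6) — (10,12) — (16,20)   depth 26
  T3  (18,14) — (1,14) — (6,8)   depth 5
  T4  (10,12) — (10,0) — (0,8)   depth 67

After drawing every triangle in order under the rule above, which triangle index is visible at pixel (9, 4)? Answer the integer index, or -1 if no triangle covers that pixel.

T0:
  2·area = 128
  edge (0, 12)→(16, 16): d=(16,4) right/bottom  bias=-1
  edge (16, 16)→(8, 22): d=(-8,6) right/bottom  bias=-1
  edge (8, 22)→(0, 12): d=(-8,-10) top-left  bias=+0
    (0,6)@(1, 13): e=[12,114,2] → X
    (1,6)@(3, 13): e=[4,102,22] → X
    (2,6)@(5, 13): e=[-4,90,42] → .
    (0,7)@(1, 15): e=[44,98,-14] → .
    (1,7)@(3, 15): e=[36,86,6] → X
    (2,7)@(5, 15): e=[28,74,26] → X
    (3,7)@(7, 15): e=[20,62,46] → X
    (4,7)@(9, 15): e=[12,50,66] → X
    (5,7)@(11, 15): e=[4,38,86] → X
    (6,7)@(13, 15): e=[-4,26,106] → .
    (1,8)@(3, 17): e=[68,70,-10] → .
    (2,8)@(5, 17): e=[60,58,10] → X
  covered (16 px):
    . . . . . . . . . . .
    . . . . . . . . . . .
    . . . . . . . . . . .
    . . . . . . . . . . .
    . . . . . . . . . . .
    . . . . . . . . . . .
    X X . . . . . . . . .
    . X X X X X . . . . .
    . . X X X X X . . . .
    . . . X X X . . . . .
    . . . . X . . . . . .
T1:
  2·area = 150
  edge (8, 6)→(22, 9): d=(14,3) right/bottom  bias=-1
  edge (22, 9)→(14, 18): d=(-8,9) right/bottom  bias=-1
  edge (14, 18)→(8, 6): d=(-6,-12) top-left  bias=+0
    (4,3)@(9, 7): e=[11,133,6] → X
    (5,3)@(11, 7): e=[5,115,30] → X
    (6,3)@(13, 7): e=[-1,97,54] → .
    (4,4)@(9, 9): e=[39,117,-6] → .
    (5,4)@(11, 9): e=[33,99,18] → X
    (6,4)@(13, 9): e=[27,81,42] → X
    (7,4)@(15, 9): e=[21,63,66] → X
    (8,4)@(17, 9): e=[15,45,90] → X
    (9,4)@(19, 9): e=[9,27,114] → X
    (10,4)@(21, 9): e=[3,9,138] → X
    (5,5)@(11, 11): e=[61,83,6] → X
    (10,5)@(21, 11): e=[31,-7,126] → .
  covered (18 px):
    . . . . . . . . . . .
    . . . . . . . . . . .
    . . . . . . . . . . .
    . . . . X X . . . . .
    . . . . . X X X X X X
    . . . . . X X X X X .
    . . . . . . X X X . .
    . . . . . . X X . . .
    . . . . . . . . . . .
    . . . . . . . . . . .
    . . . . . . . . . . .
T2:
  2·area = 84  (B↔C swapped to make it positive)
  edge (16, 6)→(16, 20): d=(0,14) right/bottom  bias=-1
  edge (16, 20)→(10, 12): d=(-6,-8) top-left  bias=+0
  edge (10, 12)→(16, 6): d=(6,-6) top-left  bias=+0
    (10,0)@(21, 1): e=[-70,154,0] → .  [on edge]
    (9,1)@(19, 3): e=[-42,126,0] → .  [on edge]
    (8,2)@(17, 5): e=[-14,98,0] → .  [on edge]
    (7,3)@(15, 7): e=[14,70,0] → X  [on edge]
    (8,3)@(17, 7): e=[-14,86,12] → .
    (6,4)@(13, 9): e=[42,42,0] → X  [on edge]
    (8,4)@(17, 9): e=[-14,74,24] → .
    (5,5)@(11, 11): e=[70,14,0] → X  [on edge]
    (8,5)@(17, 11): e=[-14,62,36] → .
    (4,6)@(9, 13): e=[98,-14,0] → .  [on edge]
    (5,6)@(11, 13): e=[70,2,12] → X
    (8,6)@(17, 13): e=[-14,50,48] → .
    (3,7)@(7, 15): e=[126,-42,0] → .  [on edge]
    (2,8)@(5, 17): e=[154,-70,0] → .  [on edge]
    (1,9)@(3, 19): e=[182,-98,0] → .  [on edge]
    (0,10)@(1, 21): e=[210,-126,0] → .  [on edge]
  covered (12 px):
    . . . . . . . . . . .
    . . . . . . . . . . .
    . . . . . . . . . . .
    . . . . . . . X . . .
    . . . . . . X X . . .
    . . . . . X X X . . .
    . . . . . X X X . . .
    . . . . . . X X . . .
    . . . . . . . X . . .
    . . . . . . . . . . .
    . . . . . . . . . . .
T3:
  2·area = 102
  edge (18, 14)→(1, 14): d=(-17,0) right/bottom  bias=-1
  edge (1, 14)→(6, 8): d=(5,-6) top-left  bias=+0
  edge (6, 8)→(18, 14): d=(12,6) right/bottom  bias=-1
    (3,4)@(7, 9): e=[85,11,6] → X
    (4,4)@(9, 9): e=[85,23,-6] → .
    (2,5)@(5, 11): e=[51,9,42] → X
    (4,5)@(9, 11): e=[51,33,18] → X
    (5,5)@(11, 11): e=[51,45,6] → X
    (6,5)@(13, 11): e=[51,57,-6] → .
    (1,6)@(3, 13): e=[17,7,78] → X
    (6,6)@(13, 13): e=[17,67,18] → X
    (7,6)@(15, 13): e=[17,79,6] → X
    (8,6)@(17, 13): e=[17,91,-6] → .
    (1,7)@(3, 15): e=[-17,17,102] → .
    (2,7)@(5, 15): e=[-17,29,90] → .
  covered (12 px):
    . . . . . . . . . . .
    . . . . . . . . . . .
    . . . . . . . . . . .
    . . . . . . . . . . .
    . . . X . . . . . . .
    . . X X X X . . . . .
    . X X X X X X X . . .
    . . . . . . . . . . .
    . . . . . . . . . . .
    . . . . . . . . . . .
    . . . . . . . . . . .
T4:
  2·area = 120  (B↔C swapped to make it positive)
  edge (10, 12)→(0, 8): d=(-10,-4) top-left  bias=+0
  edge (0, 8)→(10, 0): d=(10,-8) top-left  bias=+0
  edge (10, 0)→(10, 12): d=(0,12) right/bottom  bias=-1
    (4,0)@(9, 1): e=[106,2,12] → X
    (5,0)@(11, 1): e=[114,18,-12] → .
    (3,1)@(7, 3): e=[78,6,36] → X
    (5,1)@(11, 3): e=[94,38,-12] → .
    (2,2)@(5, 5): e=[50,10,60] → X
    (5,2)@(11, 5): e=[74,58,-12] → .
    (1,3)@(3, 7): e=[22,14,84] → X
    (5,3)@(11, 7): e=[54,78,-12] → .
    (1,4)@(3, 9): e=[2,34,84] → X
    (5,4)@(11, 9): e=[34,98,-12] → .
    (1,5)@(3, 11): e=[-18,54,84] → .
    (2,5)@(5, 11): e=[-10,70,60] → .
  covered (15 px):
    . . . . X . . . . . .
    . . . X X . . . . . .
    . . X X X . . . . . .
    . X X X X . . . . . .
    . X X X X . . . . . .
    . . . . X . . . . . .
    . . . . . . . . . . .
    . . . . . . . . . . .
    . . . . . . . . . . .
    . . . . . . . . . . .
    . . . . . . . . . . .

Z-buffer (winner per pixel, '.' = empty):
  . . . . 4 . . . . . .
  . . . 4 4 . . . . . .
  . . 4 4 4 . . . . . .
  . 4 4 4 1 1 . 2 . . .
  . 4 4 3 4 1 2 2 1 1 1
  . . 3 3 3 3 2 2 1 1 .
  0 3 3 3 3 3 3 3 1 . .
  . 0 0 0 0 0 2 2 . . .
  . . 0 0 0 0 0 2 . . .
  . . . 0 0 0 . . . . .
  . . . . 0 . . . . . .

Answer: 1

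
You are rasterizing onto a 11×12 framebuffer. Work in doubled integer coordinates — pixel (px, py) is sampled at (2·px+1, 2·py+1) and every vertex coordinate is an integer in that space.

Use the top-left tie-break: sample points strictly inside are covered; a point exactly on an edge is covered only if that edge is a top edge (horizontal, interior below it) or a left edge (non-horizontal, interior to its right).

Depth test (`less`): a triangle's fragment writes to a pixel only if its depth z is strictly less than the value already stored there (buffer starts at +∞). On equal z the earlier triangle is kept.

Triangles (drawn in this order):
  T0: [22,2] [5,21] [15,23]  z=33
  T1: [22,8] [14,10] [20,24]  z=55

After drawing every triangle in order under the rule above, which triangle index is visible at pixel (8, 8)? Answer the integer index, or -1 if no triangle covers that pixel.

T0:
  2·area = 224  (B↔C swapped to make it positive)
  edge (22, 2)→(15, 23): d=(-7,21) right/bottom  bias=-1
  edge (15, 23)→(5, 21): d=(-10,-2) top-left  bias=+0
  edge (5, 21)→(22, 2): d=(17,-19) top-left  bias=+0
    (10,2)@(21, 5): e=[0,192,32] → ·  [on edge]
    (9,3)@(19, 7): e=[28,168,28] → █
    (10,3)@(21, 7): e=[-14,172,66] → ·
    (8,4)@(17, 9): e=[56,144,24] → █
    (10,4)@(21, 9): e=[-28,152,100] → ·
    (7,5)@(15, 11): e=[84,120,20] → █
    (9,5)@(19, 11): e=[0,128,96] → ·  [on edge]
    (6,6)@(13, 13): e=[112,96,16] → █
    (9,6)@(19, 13): e=[-14,108,130] → ·
    (5,7)@(11, 15): e=[140,72,12] → █
    (9,7)@(19, 15): e=[-28,88,164] → ·
    (4,8)@(9, 17): e=[168,48,8] → █
    (8,8)@(17, 17): e=[0,64,160] → ·  [on edge]
    (2,10)@(5, 21): e=[224,0,0] → █  [on edge]
    (7,11)@(15, 23): e=[0,0,224] → ·  [on edge]
  covered (27 px):
    · · · · · · · · · · ·
    · · · · · · · · · · ·
    · · · · · · · · · · ·
    · · · · · · · · · █ ·
    · · · · · · · · █ █ ·
    · · · · · · · █ █ · ·
    · · · · · · █ █ █ · ·
    · · · · · █ █ █ █ · ·
    · · · · █ █ █ █ · · ·
    · · · █ █ █ █ █ · · ·
    · · █ █ █ █ █ █ · · ·
    · · · · · · · · · · ·
T1:
  2·area = 124  (B↔C swapped to make it positive)
  edge (22, 8)→(20, 24): d=(-2,16) right/bottom  bias=-1
  edge (20, 24)→(14, 10): d=(-6,-14) top-left  bias=+0
  edge (14, 10)→(22, 8): d=(8,-2) top-left  bias=+0
    (5,1)@(11, 3): e=[186,0,-62] → ·  [on edge]
    (9,4)@(19, 9): e=[46,76,2] → █
    (10,4)@(21, 9): e=[14,104,6] → █
    (7,5)@(15, 11): e=[106,8,10] → █
    (8,5)@(17, 11): e=[74,36,14] → █
    (7,6)@(15, 13): e=[102,-4,26] → ·
    (8,6)@(17, 13): e=[70,24,30] → █
    (8,7)@(17, 15): e=[66,12,46] → █
    (8,8)@(17, 17): e=[62,0,62] → █  [on edge]
    (10,8)@(21, 17): e=[-2,56,70] → ·
    (8,9)@(17, 19): e=[58,-12,78] → ·
    (9,9)@(19, 19): e=[26,16,82] → █
  covered (16 px):
    · · · · · · · · · · ·
    · · · · · · · · · · ·
    · · · · · · · · · · ·
    · · · · · · · · · · ·
    · · · · · · · · · █ █
    · · · · · · · █ █ █ █
    · · · · · · · · █ █ █
    · · · · · · · · █ █ █
    · · · · · · · · █ █ ·
    · · · · · · · · · █ ·
    · · · · · · · · · █ ·
    · · · · · · · · · · ·

Z-buffer (winner per pixel, '.' = empty):
  . . . . . . . . . . .
  . . . . . . . . . . .
  . . . . . . . . . . .
  . . . . . . . . . 0 .
  . . . . . . . . 0 0 1
  . . . . . . . 0 0 1 1
  . . . . . . 0 0 0 1 1
  . . . . . 0 0 0 0 1 1
  . . . . 0 0 0 0 1 1 .
  . . . 0 0 0 0 0 . 1 .
  . . 0 0 0 0 0 0 . 1 .
  . . . . . . . . . . .

Answer: 1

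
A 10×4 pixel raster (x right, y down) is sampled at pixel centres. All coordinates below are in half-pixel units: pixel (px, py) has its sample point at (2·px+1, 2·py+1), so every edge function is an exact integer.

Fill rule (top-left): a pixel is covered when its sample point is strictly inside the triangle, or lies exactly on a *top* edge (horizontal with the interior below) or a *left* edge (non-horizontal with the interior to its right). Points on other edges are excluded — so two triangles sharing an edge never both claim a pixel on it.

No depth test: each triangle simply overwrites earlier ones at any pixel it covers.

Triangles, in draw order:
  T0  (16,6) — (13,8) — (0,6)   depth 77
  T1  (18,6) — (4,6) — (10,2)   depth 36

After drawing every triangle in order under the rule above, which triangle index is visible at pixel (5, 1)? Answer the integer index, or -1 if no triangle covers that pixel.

T0:
  2·area = 32
  edge (16, 6)→(13, 8): d=(-3,2) right/bottom  bias=-1
  edge (13, 8)→(0, 6): d=(-13,-2) top-left  bias=+0
  edge (0, 6)→(16, 6): d=(16,0) top-left  bias=+0
    (3,3)@(7, 7): e=[15,1,16] → █
    (4,3)@(9, 7): e=[11,5,16] → █
    (5,3)@(11, 7): e=[7,9,16] → █
    (6,3)@(13, 7): e=[3,13,16] → █
    (7,3)@(15, 7): e=[-1,17,16] → ·
  covered (4 px):
    · · · · · · · · · ·
    · · · · · · · · · ·
    · · · · · · · · · ·
    · · · █ █ █ █ · · ·
T1:
  2·area = 56
  edge (18, 6)→(4, 6): d=(-14,0) right/bottom  bias=-1
  edge (4, 6)→(10, 2): d=(6,-4) top-left  bias=+0
  edge (10, 2)→(18, 6): d=(8,4) right/bottom  bias=-1
    (4,1)@(9, 3): e=[42,2,12] → █
    (5,1)@(11, 3): e=[42,10,4] → █
    (6,1)@(13, 3): e=[42,18,-4] → ·
    (3,2)@(7, 5): e=[14,6,36] → █
    (6,2)@(13, 5): e=[14,30,12] → █
    (7,2)@(15, 5): e=[14,38,4] → █
    (8,2)@(17, 5): e=[14,46,-4] → ·
    (3,3)@(7, 7): e=[-14,18,52] → ·
    (4,3)@(9, 7): e=[-14,26,44] → ·
    (5,3)@(11, 7): e=[-14,34,36] → ·
    (6,3)@(13, 7): e=[-14,42,28] → ·
    (7,3)@(15, 7): e=[-14,50,20] → ·
  covered (7 px):
    · · · · · · · · · ·
    · · · · █ █ · · · ·
    · · · █ █ █ █ █ · ·
    · · · · · · · · · ·

Z-buffer (winner per pixel, '.' = empty):
  . . . . . . . . . .
  . . . . 1 1 . . . .
  . . . 1 1 1 1 1 . .
  . . . 0 0 0 0 . . .

Result: 1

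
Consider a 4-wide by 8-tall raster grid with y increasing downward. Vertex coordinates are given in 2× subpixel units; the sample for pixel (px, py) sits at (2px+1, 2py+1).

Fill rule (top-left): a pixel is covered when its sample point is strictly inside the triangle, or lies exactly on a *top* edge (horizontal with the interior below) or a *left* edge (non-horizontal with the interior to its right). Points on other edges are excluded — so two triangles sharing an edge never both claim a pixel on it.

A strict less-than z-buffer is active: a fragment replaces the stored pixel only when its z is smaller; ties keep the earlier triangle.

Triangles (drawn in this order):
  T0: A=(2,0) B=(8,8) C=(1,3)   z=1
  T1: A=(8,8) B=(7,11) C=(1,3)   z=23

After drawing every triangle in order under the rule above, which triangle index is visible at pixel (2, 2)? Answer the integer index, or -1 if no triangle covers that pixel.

T0:
  2·area = 26
  edge (2, 0)→(8, 8): d=(6,8) right/bottom  bias=-1
  edge (8, 8)→(1, 3): d=(-7,-5) top-left  bias=+0
  edge (1, 3)→(2, 0): d=(1,-3) top-left  bias=+0
    (0,1)@(1, 3): e=[26,0,0] → X  [on edge]
    (1,1)@(3, 3): e=[10,10,6] → X
    (2,1)@(5, 3): e=[-6,20,12] → .
    (0,2)@(1, 5): e=[38,-14,2] → .
    (1,2)@(3, 5): e=[22,-4,8] → .
    (2,2)@(5, 5): e=[6,6,14] → X
    (3,2)@(7, 5): e=[-10,16,20] → .
    (2,3)@(5, 7): e=[18,-8,16] → .
    (3,3)@(7, 7): e=[2,2,22] → X
    (3,4)@(7, 9): e=[14,-12,24] → .
  covered (4 px):
    . . . .
    X X . .
    . . X .
    . . . X
    . . . .
    . . . .
    . . . .
    . . . .
T1:
  2·area = 26
  edge (8, 8)→(7, 11): d=(-1,3) right/bottom  bias=-1
  edge (7, 11)→(1, 3): d=(-6,-8) top-left  bias=+0
  edge (1, 3)→(8, 8): d=(7,5) right/bottom  bias=-1
    (0,1)@(1, 3): e=[26,0,0] → .  [on edge]
    (1,2)@(3, 5): e=[18,4,4] → X
    (2,2)@(5, 5): e=[12,20,-6] → .
    (1,3)@(3, 7): e=[16,-8,18] → .
    (2,3)@(5, 7): e=[10,8,8] → X
    (3,3)@(7, 7): e=[4,24,-2] → .
    (2,4)@(5, 9): e=[8,-4,22] → .
    (3,4)@(7, 9): e=[2,12,12] → X
    (3,5)@(7, 11): e=[0,0,26] → .  [on edge]
  covered (3 px):
    . . . .
    . . . .
    . X . .
    . . X .
    . . . X
    . . . .
    . . . .
    . . . .

Z-buffer (winner per pixel, '.' = empty):
  . . . .
  0 0 . .
  . 1 0 .
  . . 1 0
  . . . 1
  . . . .
  . . . .
  . . . .

Final: 0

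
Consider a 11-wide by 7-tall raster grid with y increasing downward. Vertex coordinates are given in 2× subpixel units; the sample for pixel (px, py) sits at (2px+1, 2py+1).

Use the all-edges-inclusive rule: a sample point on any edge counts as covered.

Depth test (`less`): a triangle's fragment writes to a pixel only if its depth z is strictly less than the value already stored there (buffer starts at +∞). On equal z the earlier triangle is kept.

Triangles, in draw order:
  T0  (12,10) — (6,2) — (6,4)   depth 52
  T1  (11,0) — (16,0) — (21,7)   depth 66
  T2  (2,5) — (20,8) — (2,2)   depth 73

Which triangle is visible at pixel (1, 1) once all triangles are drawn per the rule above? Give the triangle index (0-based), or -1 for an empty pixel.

T0:
  2·area = 12  (B↔C swapped to make it positive)
  edge (12, 10)→(6, 4): d=(-6,-6) inclusive
  edge (6, 4)→(6, 2): d=(0,-2) inclusive
  edge (6, 2)→(12, 10): d=(6,8) inclusive
    (1,0)@(3, 1): e=[0,-6,18] → ·  [on edge]
    (2,1)@(5, 3): e=[0,-2,14] → ·  [on edge]
    (3,2)@(7, 5): e=[0,2,10] → █  [on edge]
    (4,2)@(9, 5): e=[12,6,-6] → ·
    (3,3)@(7, 7): e=[-12,2,22] → ·
    (4,3)@(9, 7): e=[0,6,6] → █  [on edge]
    (5,3)@(11, 7): e=[12,10,-10] → ·
    (4,4)@(9, 9): e=[-12,6,18] → ·
    (5,4)@(11, 9): e=[0,10,2] → █  [on edge]
    (6,4)@(13, 9): e=[12,14,-14] → ·
    (5,5)@(11, 11): e=[-12,10,14] → ·
    (6,5)@(13, 11): e=[0,14,-2] → ·  [on edge]
    (7,6)@(15, 13): e=[0,18,-6] → ·  [on edge]
  covered (3 px):
    · · · · · · · · · · ·
    · · · · · · · · · · ·
    · · · █ · · · · · · ·
    · · · · █ · · · · · ·
    · · · · · █ · · · · ·
    · · · · · · · · · · ·
    · · · · · · · · · · ·
T1:
  2·area = 35
  edge (11, 0)→(16, 0): d=(5,0) inclusive
  edge (16, 0)→(21, 7): d=(5,7) inclusive
  edge (21, 7)→(11, 0): d=(-10,-7) inclusive
    (6,0)@(13, 1): e=[5,26,4] → █
    (7,0)@(15, 1): e=[5,12,18] → █
    (8,0)@(17, 1): e=[5,-2,32] → ·
    (6,1)@(13, 3): e=[15,36,-16] → ·
    (7,1)@(15, 3): e=[15,22,-2] → ·
    (8,1)@(17, 3): e=[15,8,12] → █
    (9,1)@(19, 3): e=[15,-6,26] → ·
    (8,2)@(17, 5): e=[25,18,-8] → ·
    (9,2)@(19, 5): e=[25,4,6] → █
    (10,2)@(21, 5): e=[25,-10,20] → ·
    (9,3)@(19, 7): e=[35,14,-14] → ·
    (10,3)@(21, 7): e=[35,0,0] → █  [on edge]
  covered (5 px):
    · · · · · · █ █ · · ·
    · · · · · · · · █ · ·
    · · · · · · · · · █ ·
    · · · · · · · · · · █
    · · · · · · · · · · ·
    · · · · · · · · · · ·
    · · · · · · · · · · ·
T2:
  2·area = 54  (B↔C swapped to make it positive)
  edge (2, 5)→(2, 2): d=(0,-3) inclusive
  edge (2, 2)→(20, 8): d=(18,6) inclusive
  edge (20, 8)→(2, 5): d=(-18,-3) inclusive
    (1,1)@(3, 3): e=[3,12,39] → █
    (2,1)@(5, 3): e=[9,0,45] → █  [on edge]
    (3,1)@(7, 3): e=[15,-12,51] → ·
    (1,2)@(3, 5): e=[3,48,3] → █
    (3,2)@(7, 5): e=[15,24,15] → █
    (4,2)@(9, 5): e=[21,12,21] → █
    (5,2)@(11, 5): e=[27,0,27] → █  [on edge]
    (6,2)@(13, 5): e=[33,-12,33] → ·
    (1,3)@(3, 7): e=[3,84,-33] → ·
    (2,3)@(5, 7): e=[9,72,-27] → ·
    (3,3)@(7, 7): e=[15,60,-21] → ·
    (4,3)@(9, 7): e=[21,48,-15] → ·
    (8,3)@(17, 7): e=[45,0,9] → █  [on edge]
  covered (9 px):
    · · · · · · · · · · ·
    · █ █ · · · · · · · ·
    · █ █ █ █ █ · · · · ·
    · · · · · · · █ █ · ·
    · · · · · · · · · · ·
    · · · · · · · · · · ·
    · · · · · · · · · · ·

Z-buffer (winner per pixel, '.' = empty):
  . . . . . . 1 1 . . .
  . 2 2 . . . . . 1 . .
  . 2 2 0 2 2 . . . 1 .
  . . . . 0 . . 2 2 . 1
  . . . . . 0 . . . . .
  . . . . . . . . . . .
  . . . . . . . . . . .

Final: 2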